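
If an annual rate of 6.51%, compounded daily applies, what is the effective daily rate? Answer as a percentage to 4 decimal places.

0.0178%

With a nominal annual rate compounded daily, the periodic rate is the nominal rate divided by 365.
i = 0.0651 / 365 = 0.0001784 = 0.0178%.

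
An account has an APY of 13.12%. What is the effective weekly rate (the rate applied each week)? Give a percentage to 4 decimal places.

0.2374%

The per-week rate i satisfies (1 + i)^52 = 1 + 0.1312.
i = 1.1312^(1/52) − 1 = 0.0023736 = 0.2374%.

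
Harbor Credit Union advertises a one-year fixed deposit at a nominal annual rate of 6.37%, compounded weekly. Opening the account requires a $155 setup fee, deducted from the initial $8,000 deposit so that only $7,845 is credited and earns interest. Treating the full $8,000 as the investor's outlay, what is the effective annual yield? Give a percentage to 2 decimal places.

Value after one year: 7,845 × (1 + 0.0637/52)^52 = 7,845 × 1.065731 = $8,360.66.
Effective yield on the $8,000 outlay: 8,360.66 / 8,000 − 1 = 0.045083 = 4.51%.

4.51%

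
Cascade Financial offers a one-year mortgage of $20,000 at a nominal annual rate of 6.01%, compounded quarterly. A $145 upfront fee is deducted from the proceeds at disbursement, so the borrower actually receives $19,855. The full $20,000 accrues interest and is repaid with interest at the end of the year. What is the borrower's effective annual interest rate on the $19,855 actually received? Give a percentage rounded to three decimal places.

Amount owed after one year: 20,000 × (1 + 0.0601/4)^4 = 20,000 × 1.061468 = $21,229.36.
Effective rate on net proceeds: 21,229.36 / 19,855 − 1 = 0.069220 = 6.922%.

6.922%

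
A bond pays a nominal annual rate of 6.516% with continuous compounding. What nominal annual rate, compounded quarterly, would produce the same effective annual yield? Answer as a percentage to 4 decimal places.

6.5694%

EAR under continuous compounding: e^0.06516 − 1 = 0.067330.
Solve (1 + r/4)^4 = 1.067330: r/4 = 1.067330^(1/4) − 1 = 0.016423, so r = 0.065694 = 6.5694%.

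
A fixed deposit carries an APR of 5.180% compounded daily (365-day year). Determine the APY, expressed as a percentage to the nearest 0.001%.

EAR = (1 + 0.05180/365)^365 − 1.
= 1.053161 − 1 = 5.316%.

5.316%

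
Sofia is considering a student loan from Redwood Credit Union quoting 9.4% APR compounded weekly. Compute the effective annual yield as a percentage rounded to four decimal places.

9.8467%

EAR = (1 + 0.094/52)^52 − 1.
= 1.098467 − 1 = 9.8467%.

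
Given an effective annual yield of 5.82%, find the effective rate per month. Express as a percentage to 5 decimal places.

The per-month rate i satisfies (1 + i)^12 = 1 + 0.0582.
i = 1.0582^(1/12) − 1 = 0.0047252 = 0.47252%.

0.47252%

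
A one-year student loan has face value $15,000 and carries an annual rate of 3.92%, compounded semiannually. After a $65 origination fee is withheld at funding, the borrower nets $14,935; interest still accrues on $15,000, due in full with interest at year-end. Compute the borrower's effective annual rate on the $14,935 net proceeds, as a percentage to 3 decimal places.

4.411%

Amount owed after one year: 15,000 × (1 + 0.0392/2)^2 = 15,000 × 1.039584 = $15,593.76.
Effective rate on net proceeds: 15,593.76 / 14,935 − 1 = 0.044109 = 4.411%.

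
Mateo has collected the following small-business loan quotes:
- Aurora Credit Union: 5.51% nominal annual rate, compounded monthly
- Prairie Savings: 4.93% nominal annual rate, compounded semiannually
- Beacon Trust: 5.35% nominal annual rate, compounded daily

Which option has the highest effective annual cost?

Aurora Credit Union

Aurora Credit Union: (1 + 0.0551/12)^12 − 1 = 5.651%
Prairie Savings: (1 + 0.0493/2)^2 − 1 = 4.991%
Beacon Trust: (1 + 0.0535/365)^365 − 1 = 5.495%
The highest effective annual rate is Aurora Credit Union at 5.651%.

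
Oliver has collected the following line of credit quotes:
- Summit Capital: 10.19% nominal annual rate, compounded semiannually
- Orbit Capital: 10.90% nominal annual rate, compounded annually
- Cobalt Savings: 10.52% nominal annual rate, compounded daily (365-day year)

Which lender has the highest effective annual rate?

Cobalt Savings

Summit Capital: (1 + 0.1019/2)^2 − 1 = 10.450%
Orbit Capital: compounded annually, EAR = 10.900%
Cobalt Savings: (1 + 0.1052/365)^365 − 1 = 11.092%
The highest effective annual rate is Cobalt Savings at 11.092%.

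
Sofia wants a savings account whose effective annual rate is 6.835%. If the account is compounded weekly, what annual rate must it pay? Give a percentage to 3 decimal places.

(1 + r/52)^52 − 1 = 0.06835, so 1 + r/52 = 1.06835^(1/52).
r/52 = 0.001272, so r = 0.066157 = 6.616%.

6.616%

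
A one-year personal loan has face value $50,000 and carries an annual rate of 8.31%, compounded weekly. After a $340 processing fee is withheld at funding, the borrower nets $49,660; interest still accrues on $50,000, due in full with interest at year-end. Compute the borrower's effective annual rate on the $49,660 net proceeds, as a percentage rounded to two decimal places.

Amount owed after one year: 50,000 × (1 + 0.0831/52)^52 = 50,000 × 1.086578 = $54,328.92.
Effective rate on net proceeds: 54,328.92 / 49,660 − 1 = 0.094018 = 9.40%.

9.40%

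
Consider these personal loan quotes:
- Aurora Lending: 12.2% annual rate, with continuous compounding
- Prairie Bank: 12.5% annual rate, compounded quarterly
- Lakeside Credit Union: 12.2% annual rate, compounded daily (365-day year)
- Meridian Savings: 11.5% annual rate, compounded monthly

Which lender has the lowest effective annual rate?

Meridian Savings

Aurora Lending: e^0.122 − 1 = 12.975%
Prairie Bank: (1 + 0.125/4)^4 − 1 = 13.098%
Lakeside Credit Union: (1 + 0.122/365)^365 − 1 = 12.973%
Meridian Savings: (1 + 0.115/12)^12 − 1 = 12.126%
The lowest effective annual rate is Meridian Savings at 12.126%.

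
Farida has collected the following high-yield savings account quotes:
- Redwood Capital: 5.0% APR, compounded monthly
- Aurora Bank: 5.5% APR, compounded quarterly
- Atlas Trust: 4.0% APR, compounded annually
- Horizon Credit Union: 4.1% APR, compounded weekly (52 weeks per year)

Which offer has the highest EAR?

Aurora Bank

Redwood Capital: (1 + 0.050/12)^12 − 1 = 5.116%
Aurora Bank: (1 + 0.055/4)^4 − 1 = 5.614%
Atlas Trust: compounded annually, EAR = 4.000%
Horizon Credit Union: (1 + 0.041/52)^52 − 1 = 4.184%
The highest effective annual rate is Aurora Bank at 5.614%.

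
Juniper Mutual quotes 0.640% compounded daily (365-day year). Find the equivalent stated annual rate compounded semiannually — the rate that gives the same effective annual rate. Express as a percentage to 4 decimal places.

EAR = (1 + 0.00640/365)^365 − 1 = 0.006420.
Solve (1 + r/2)^2 = 1.006420: r/2 = 1.006420^(1/2) − 1 = 0.003205, so r = 0.006410 = 0.6410%.

0.6410%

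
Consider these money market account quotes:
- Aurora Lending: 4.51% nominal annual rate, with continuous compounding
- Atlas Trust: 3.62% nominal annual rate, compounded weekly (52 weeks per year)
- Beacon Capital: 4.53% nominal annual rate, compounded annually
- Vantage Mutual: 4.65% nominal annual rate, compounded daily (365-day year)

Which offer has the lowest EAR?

Atlas Trust

Aurora Lending: e^0.0451 − 1 = 4.613%
Atlas Trust: (1 + 0.0362/52)^52 − 1 = 3.685%
Beacon Capital: compounded annually, EAR = 4.530%
Vantage Mutual: (1 + 0.0465/365)^365 − 1 = 4.759%
The lowest effective annual rate is Atlas Trust at 3.685%.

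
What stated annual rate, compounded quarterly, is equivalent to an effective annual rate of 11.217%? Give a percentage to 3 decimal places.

(1 + r/4)^4 − 1 = 0.11217, so 1 + r/4 = 1.11217^(1/4).
r/4 = 0.026935, so r = 0.107738 = 10.774%.

10.774%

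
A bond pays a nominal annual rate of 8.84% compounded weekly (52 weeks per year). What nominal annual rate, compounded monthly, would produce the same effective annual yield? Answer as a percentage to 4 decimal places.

8.8651%

EAR = (1 + 0.0884/52)^52 − 1 = 0.092343.
Solve (1 + r/12)^12 = 1.092343: r/12 = 1.092343^(1/12) − 1 = 0.007388, so r = 0.088651 = 8.8651%.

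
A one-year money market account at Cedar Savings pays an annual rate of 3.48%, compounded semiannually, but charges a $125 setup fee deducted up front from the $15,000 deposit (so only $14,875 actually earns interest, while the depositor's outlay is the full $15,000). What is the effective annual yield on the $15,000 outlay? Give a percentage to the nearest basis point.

2.65%

Value after one year: 14,875 × (1 + 0.0348/2)^2 = 14,875 × 1.035103 = $15,397.15.
Effective yield on the $15,000 outlay: 15,397.15 / 15,000 − 1 = 0.026477 = 2.65%.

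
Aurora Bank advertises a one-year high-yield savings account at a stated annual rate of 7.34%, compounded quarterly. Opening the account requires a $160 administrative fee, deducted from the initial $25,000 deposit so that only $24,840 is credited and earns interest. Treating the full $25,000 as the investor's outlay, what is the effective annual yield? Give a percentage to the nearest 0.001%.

6.856%

Value after one year: 24,840 × (1 + 0.0734/4)^4 = 24,840 × 1.075445 = $26,714.06.
Effective yield on the $25,000 outlay: 26,714.06 / 25,000 − 1 = 0.068562 = 6.856%.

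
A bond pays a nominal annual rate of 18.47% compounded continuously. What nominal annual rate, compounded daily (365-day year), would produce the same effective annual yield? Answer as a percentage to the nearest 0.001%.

EAR under continuous compounding: e^0.1847 − 1 = 0.202858.
Solve (1 + r/365)^365 = 1.202858: r/365 = 1.202858^(1/365) − 1 = 0.000506, so r = 0.184747 = 18.475%.

18.475%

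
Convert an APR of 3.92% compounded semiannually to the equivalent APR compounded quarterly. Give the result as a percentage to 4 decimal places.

EAR = (1 + 0.0392/2)^2 − 1 = 0.039584.
Solve (1 + r/4)^4 = 1.039584: r/4 = 1.039584^(1/4) − 1 = 0.009752, so r = 0.039010 = 3.9010%.

3.9010%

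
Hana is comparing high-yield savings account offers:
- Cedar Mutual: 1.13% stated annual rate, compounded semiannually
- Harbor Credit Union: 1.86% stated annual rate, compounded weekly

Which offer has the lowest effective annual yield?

Cedar Mutual: (1 + 0.0113/2)^2 − 1 = 1.133%
Harbor Credit Union: (1 + 0.0186/52)^52 − 1 = 1.877%
The lowest effective annual rate is Cedar Mutual at 1.133%.

Cedar Mutual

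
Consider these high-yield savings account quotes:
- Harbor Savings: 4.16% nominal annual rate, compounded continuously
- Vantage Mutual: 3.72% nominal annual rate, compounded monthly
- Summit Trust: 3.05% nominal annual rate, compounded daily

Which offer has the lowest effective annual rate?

Summit Trust

Harbor Savings: e^0.0416 − 1 = 4.248%
Vantage Mutual: (1 + 0.0372/12)^12 − 1 = 3.784%
Summit Trust: (1 + 0.0305/365)^365 − 1 = 3.097%
The lowest effective annual rate is Summit Trust at 3.097%.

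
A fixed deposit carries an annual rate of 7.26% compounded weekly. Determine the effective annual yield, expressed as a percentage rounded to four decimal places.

EAR = (1 + 0.0726/52)^52 − 1.
= (1 + 0.001396)^52 − 1 = 1.075246 − 1 = 7.5246%.

7.5246%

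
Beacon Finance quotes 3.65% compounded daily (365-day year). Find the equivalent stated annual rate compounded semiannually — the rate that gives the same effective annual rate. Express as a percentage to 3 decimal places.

EAR = (1 + 0.0365/365)^365 − 1 = 0.037172.
Solve (1 + r/2)^2 = 1.037172: r/2 = 1.037172^(1/2) − 1 = 0.018417, so r = 0.036833 = 3.683%.

3.683%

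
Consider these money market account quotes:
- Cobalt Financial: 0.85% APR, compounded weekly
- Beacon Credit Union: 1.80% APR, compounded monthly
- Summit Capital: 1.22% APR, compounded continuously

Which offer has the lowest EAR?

Cobalt Financial: (1 + 0.0085/52)^52 − 1 = 0.854%
Beacon Credit Union: (1 + 0.0180/12)^12 − 1 = 1.815%
Summit Capital: e^0.0122 − 1 = 1.227%
The lowest effective annual rate is Cobalt Financial at 0.854%.

Cobalt Financial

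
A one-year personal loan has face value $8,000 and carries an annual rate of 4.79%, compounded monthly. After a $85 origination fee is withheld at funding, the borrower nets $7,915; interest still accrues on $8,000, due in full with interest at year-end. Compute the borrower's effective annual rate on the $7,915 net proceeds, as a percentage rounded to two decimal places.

6.02%

Amount owed after one year: 8,000 × (1 + 0.0479/12)^12 = 8,000 × 1.048966 = $8,391.73.
Effective rate on net proceeds: 8,391.73 / 7,915 − 1 = 0.060231 = 6.02%.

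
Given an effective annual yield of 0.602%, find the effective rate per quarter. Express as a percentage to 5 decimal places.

0.15016%

The per-quarter rate i satisfies (1 + i)^4 = 1 + 0.00602.
i = 1.00602^(1/4) − 1 = 0.0015016 = 0.15016%.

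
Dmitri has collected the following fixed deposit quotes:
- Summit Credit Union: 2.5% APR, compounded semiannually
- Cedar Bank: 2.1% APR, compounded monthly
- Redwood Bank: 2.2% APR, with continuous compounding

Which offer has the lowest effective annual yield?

Cedar Bank

Summit Credit Union: (1 + 0.025/2)^2 − 1 = 2.516%
Cedar Bank: (1 + 0.021/12)^12 − 1 = 2.120%
Redwood Bank: e^0.022 − 1 = 2.224%
The lowest effective annual rate is Cedar Bank at 2.120%.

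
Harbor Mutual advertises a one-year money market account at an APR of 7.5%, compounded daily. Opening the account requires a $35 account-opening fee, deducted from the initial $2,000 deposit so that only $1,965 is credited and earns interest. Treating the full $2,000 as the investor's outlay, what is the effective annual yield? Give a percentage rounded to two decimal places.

5.90%

Value after one year: 1,965 × (1 + 0.075/365)^365 = 1,965 × 1.077876 = $2,118.03.
Effective yield on the $2,000 outlay: 2,118.03 / 2,000 − 1 = 0.059013 = 5.90%.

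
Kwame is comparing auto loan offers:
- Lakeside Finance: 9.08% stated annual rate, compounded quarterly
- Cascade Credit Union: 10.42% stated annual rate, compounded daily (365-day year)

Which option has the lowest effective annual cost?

Lakeside Finance

Lakeside Finance: (1 + 0.0908/4)^4 − 1 = 9.394%
Cascade Credit Union: (1 + 0.1042/365)^365 − 1 = 10.981%
The lowest effective annual rate is Lakeside Finance at 9.394%.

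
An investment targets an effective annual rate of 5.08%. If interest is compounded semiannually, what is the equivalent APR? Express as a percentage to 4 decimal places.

5.0171%

(1 + r/2)^2 − 1 = 0.0508, so 1 + r/2 = 1.0508^(1/2).
r/2 = 0.025085, so r = 0.050171 = 5.0171%.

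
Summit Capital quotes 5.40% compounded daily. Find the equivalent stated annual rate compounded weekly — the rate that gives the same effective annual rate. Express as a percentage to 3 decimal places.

5.402%

EAR = (1 + 0.0540/365)^365 − 1 = 0.055480.
Solve (1 + r/52)^52 = 1.055480: r/52 = 1.055480^(1/52) − 1 = 0.001039, so r = 0.054024 = 5.402%.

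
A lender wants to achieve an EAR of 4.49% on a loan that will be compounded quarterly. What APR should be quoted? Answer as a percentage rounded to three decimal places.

(1 + r/4)^4 − 1 = 0.0449, so 1 + r/4 = 1.0449^(1/4).
r/4 = 0.011041, so r = 0.044163 = 4.416%.

4.416%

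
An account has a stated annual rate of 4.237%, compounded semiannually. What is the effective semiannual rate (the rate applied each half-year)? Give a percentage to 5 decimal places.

2.11850%

With a nominal annual rate compounded semiannually, the periodic rate is the nominal rate divided by 2.
i = 0.04237 / 2 = 0.0211850 = 2.11850%.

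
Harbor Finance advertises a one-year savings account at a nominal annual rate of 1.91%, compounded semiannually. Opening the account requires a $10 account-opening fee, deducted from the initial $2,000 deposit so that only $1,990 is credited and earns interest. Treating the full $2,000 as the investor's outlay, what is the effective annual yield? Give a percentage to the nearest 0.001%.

Value after one year: 1,990 × (1 + 0.0191/2)^2 = 1,990 × 1.019191 = $2,028.19.
Effective yield on the $2,000 outlay: 2,028.19 / 2,000 − 1 = 0.014095 = 1.410%.

1.410%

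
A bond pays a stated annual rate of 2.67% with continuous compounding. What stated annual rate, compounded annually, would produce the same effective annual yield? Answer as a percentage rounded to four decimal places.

EAR under continuous compounding: e^0.0267 − 1 = 0.027060.
Compounded annually, the equivalent nominal rate is the EAR itself: 2.7060%.

2.7060%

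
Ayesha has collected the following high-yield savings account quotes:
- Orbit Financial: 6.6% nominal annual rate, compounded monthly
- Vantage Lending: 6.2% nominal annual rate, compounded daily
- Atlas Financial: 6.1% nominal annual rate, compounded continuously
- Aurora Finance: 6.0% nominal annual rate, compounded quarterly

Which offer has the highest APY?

Orbit Financial

Orbit Financial: (1 + 0.066/12)^12 − 1 = 6.803%
Vantage Lending: (1 + 0.062/365)^365 − 1 = 6.396%
Atlas Financial: e^0.061 − 1 = 6.290%
Aurora Finance: (1 + 0.060/4)^4 − 1 = 6.136%
The highest effective annual rate is Orbit Financial at 6.803%.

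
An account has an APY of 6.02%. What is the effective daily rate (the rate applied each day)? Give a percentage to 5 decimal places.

The per-day rate i satisfies (1 + i)^365 = 1 + 0.0602.
i = 1.0602^(1/365) − 1 = 0.0001602 = 0.01602%.

0.01602%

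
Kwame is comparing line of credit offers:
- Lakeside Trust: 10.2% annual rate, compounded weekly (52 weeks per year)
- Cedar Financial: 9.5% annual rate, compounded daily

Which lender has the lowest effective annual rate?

Lakeside Trust: (1 + 0.102/52)^52 − 1 = 10.727%
Cedar Financial: (1 + 0.095/365)^365 − 1 = 9.965%
The lowest effective annual rate is Cedar Financial at 9.965%.

Cedar Financial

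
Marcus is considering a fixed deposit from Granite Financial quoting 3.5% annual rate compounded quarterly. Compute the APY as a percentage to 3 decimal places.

3.546%

EAR = (1 + 0.035/4)^4 − 1.
= 1.035462 − 1 = 3.546%.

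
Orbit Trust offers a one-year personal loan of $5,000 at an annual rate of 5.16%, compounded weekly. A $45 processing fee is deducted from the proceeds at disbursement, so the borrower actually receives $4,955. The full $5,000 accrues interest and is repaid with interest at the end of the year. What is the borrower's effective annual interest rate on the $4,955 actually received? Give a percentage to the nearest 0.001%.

6.249%

Amount owed after one year: 5,000 × (1 + 0.0516/52)^52 = 5,000 × 1.052928 = $5,264.64.
Effective rate on net proceeds: 5,264.64 / 4,955 − 1 = 0.062490 = 6.249%.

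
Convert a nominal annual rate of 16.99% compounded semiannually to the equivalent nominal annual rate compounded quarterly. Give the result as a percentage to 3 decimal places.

EAR = (1 + 0.1699/2)^2 − 1 = 0.177117.
Solve (1 + r/4)^4 = 1.177117: r/4 = 1.177117^(1/4) − 1 = 0.041609, so r = 0.166437 = 16.644%.

16.644%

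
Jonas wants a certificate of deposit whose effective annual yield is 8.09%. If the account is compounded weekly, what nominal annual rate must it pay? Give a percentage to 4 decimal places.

(1 + r/52)^52 − 1 = 0.0809, so 1 + r/52 = 1.0809^(1/52).
r/52 = 0.001497, so r = 0.077852 = 7.7852%.

7.7852%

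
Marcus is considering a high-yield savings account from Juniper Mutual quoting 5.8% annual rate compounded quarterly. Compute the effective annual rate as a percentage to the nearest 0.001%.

5.927%

EAR = (1 + 0.058/4)^4 − 1.
= (1 + 0.014500)^4 − 1 = 1.059274 − 1 = 5.927%.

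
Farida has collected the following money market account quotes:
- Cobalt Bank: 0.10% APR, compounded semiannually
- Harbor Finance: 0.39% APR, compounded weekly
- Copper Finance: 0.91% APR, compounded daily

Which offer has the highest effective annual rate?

Cobalt Bank: (1 + 0.0010/2)^2 − 1 = 0.100%
Harbor Finance: (1 + 0.0039/52)^52 − 1 = 0.391%
Copper Finance: (1 + 0.0091/365)^365 − 1 = 0.914%
The highest effective annual rate is Copper Finance at 0.914%.

Copper Finance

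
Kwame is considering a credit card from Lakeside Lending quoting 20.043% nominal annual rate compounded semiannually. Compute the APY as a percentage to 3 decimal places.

EAR = (1 + 0.20043/2)^2 − 1.
= 1.210473 − 1 = 21.047%.

21.047%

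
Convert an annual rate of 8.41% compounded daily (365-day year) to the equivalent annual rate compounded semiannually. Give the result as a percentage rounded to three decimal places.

EAR = (1 + 0.0841/365)^365 − 1 = 0.087727.
Solve (1 + r/2)^2 = 1.087727: r/2 = 1.087727^(1/2) − 1 = 0.042942, so r = 0.085883 = 8.588%.

8.588%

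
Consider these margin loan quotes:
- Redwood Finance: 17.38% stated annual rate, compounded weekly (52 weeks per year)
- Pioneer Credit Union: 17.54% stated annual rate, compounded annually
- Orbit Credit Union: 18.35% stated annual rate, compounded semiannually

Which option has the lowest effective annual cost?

Pioneer Credit Union

Redwood Finance: (1 + 0.1738/52)^52 − 1 = 18.947%
Pioneer Credit Union: compounded annually, EAR = 17.540%
Orbit Credit Union: (1 + 0.1835/2)^2 − 1 = 19.192%
The lowest effective annual rate is Pioneer Credit Union at 17.540%.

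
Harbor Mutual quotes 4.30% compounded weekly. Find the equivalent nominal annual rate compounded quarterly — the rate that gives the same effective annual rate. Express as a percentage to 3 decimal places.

4.321%

EAR = (1 + 0.0430/52)^52 − 1 = 0.043919.
Solve (1 + r/4)^4 = 1.043919: r/4 = 1.043919^(1/4) − 1 = 0.010803, so r = 0.043214 = 4.321%.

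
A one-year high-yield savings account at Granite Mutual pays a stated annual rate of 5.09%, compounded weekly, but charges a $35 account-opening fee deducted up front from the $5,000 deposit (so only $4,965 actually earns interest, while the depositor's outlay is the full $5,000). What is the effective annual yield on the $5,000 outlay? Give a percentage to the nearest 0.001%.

4.483%

Value after one year: 4,965 × (1 + 0.0509/52)^52 = 4,965 × 1.052191 = $5,224.13.
Effective yield on the $5,000 outlay: 5,224.13 / 5,000 − 1 = 0.044826 = 4.483%.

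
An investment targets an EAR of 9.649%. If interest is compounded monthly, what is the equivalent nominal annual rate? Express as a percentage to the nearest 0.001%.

9.247%

(1 + r/12)^12 − 1 = 0.09649, so 1 + r/12 = 1.09649^(1/12).
r/12 = 0.007706, so r = 0.092469 = 9.247%.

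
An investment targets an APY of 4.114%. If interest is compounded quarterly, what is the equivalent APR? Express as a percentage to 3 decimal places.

(1 + r/4)^4 − 1 = 0.04114, so 1 + r/4 = 1.04114^(1/4).
r/4 = 0.010130, so r = 0.040520 = 4.052%.

4.052%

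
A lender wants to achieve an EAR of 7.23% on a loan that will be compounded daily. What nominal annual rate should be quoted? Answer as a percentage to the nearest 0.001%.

(1 + r/365)^365 − 1 = 0.0723, so 1 + r/365 = 1.0723^(1/365).
r/365 = 0.000191, so r = 0.069813 = 6.981%.

6.981%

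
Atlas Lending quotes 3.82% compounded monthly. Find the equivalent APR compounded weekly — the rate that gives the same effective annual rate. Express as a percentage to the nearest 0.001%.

EAR = (1 + 0.0382/12)^12 − 1 = 0.038876.
Solve (1 + r/52)^52 = 1.038876: r/52 = 1.038876^(1/52) − 1 = 0.000734, so r = 0.038153 = 3.815%.

3.815%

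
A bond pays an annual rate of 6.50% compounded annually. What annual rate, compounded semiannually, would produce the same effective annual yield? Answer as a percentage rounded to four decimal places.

6.3977%

Compounded annually, EAR = nominal = 0.065000.
Solve (1 + r/2)^2 = 1.065000: r/2 = 1.065000^(1/2) − 1 = 0.031988, so r = 0.063977 = 6.3977%.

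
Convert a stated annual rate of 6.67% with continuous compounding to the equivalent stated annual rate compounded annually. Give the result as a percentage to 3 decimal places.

EAR under continuous compounding: e^0.0667 − 1 = 0.068975.
Compounded annually, the equivalent nominal rate is the EAR itself: 6.897%.

6.897%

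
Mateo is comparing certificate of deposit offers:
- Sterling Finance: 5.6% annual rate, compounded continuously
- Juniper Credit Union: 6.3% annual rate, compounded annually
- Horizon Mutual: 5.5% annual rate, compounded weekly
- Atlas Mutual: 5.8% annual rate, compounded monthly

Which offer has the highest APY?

Juniper Credit Union

Sterling Finance: e^0.056 − 1 = 5.760%
Juniper Credit Union: compounded annually, EAR = 6.300%
Horizon Mutual: (1 + 0.055/52)^52 − 1 = 5.651%
Atlas Mutual: (1 + 0.058/12)^12 − 1 = 5.957%
The highest effective annual rate is Juniper Credit Union at 6.300%.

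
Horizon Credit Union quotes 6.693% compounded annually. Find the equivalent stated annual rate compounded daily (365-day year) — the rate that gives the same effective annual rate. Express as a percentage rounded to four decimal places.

6.4791%

Compounded annually, EAR = nominal = 0.066930.
Solve (1 + r/365)^365 = 1.066930: r/365 = 1.066930^(1/365) − 1 = 0.000178, so r = 0.064791 = 6.4791%.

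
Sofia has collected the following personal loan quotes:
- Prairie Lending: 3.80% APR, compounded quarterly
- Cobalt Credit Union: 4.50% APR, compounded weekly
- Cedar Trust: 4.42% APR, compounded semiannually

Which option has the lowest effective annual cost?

Prairie Lending

Prairie Lending: (1 + 0.0380/4)^4 − 1 = 3.854%
Cobalt Credit Union: (1 + 0.0450/52)^52 − 1 = 4.601%
Cedar Trust: (1 + 0.0442/2)^2 − 1 = 4.469%
The lowest effective annual rate is Prairie Lending at 3.854%.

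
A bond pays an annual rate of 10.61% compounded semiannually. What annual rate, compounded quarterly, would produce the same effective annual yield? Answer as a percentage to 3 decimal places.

EAR = (1 + 0.1061/2)^2 − 1 = 0.108914.
Solve (1 + r/4)^4 = 1.108914: r/4 = 1.108914^(1/4) − 1 = 0.026182, so r = 0.104729 = 10.473%.

10.473%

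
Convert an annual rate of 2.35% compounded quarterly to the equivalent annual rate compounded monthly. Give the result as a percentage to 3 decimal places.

EAR = (1 + 0.0235/4)^4 − 1 = 0.023708.
Solve (1 + r/12)^12 = 1.023708: r/12 = 1.023708^(1/12) − 1 = 0.001955, so r = 0.023454 = 2.345%.

2.345%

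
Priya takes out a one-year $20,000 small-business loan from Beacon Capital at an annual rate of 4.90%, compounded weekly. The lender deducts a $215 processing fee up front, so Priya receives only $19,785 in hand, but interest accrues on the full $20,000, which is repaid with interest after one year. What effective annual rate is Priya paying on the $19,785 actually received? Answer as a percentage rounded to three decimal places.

Amount owed after one year: 20,000 × (1 + 0.0490/52)^52 = 20,000 × 1.050196 = $21,003.92.
Effective rate on net proceeds: 21,003.92 / 19,785 − 1 = 0.061608 = 6.161%.

6.161%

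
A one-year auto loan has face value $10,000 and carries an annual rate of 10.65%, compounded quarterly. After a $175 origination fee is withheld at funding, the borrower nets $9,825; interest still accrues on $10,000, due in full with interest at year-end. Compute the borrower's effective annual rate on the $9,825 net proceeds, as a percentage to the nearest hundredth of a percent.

Amount owed after one year: 10,000 × (1 + 0.1065/4)^4 = 10,000 × 1.110829 = $11,108.29.
Effective rate on net proceeds: 11,108.29 / 9,825 − 1 = 0.130615 = 13.06%.

13.06%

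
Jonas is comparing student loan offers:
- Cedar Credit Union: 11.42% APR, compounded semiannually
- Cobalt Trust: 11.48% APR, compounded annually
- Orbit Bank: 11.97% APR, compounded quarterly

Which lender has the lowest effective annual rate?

Cobalt Trust

Cedar Credit Union: (1 + 0.1142/2)^2 − 1 = 11.746%
Cobalt Trust: compounded annually, EAR = 11.480%
Orbit Bank: (1 + 0.1197/4)^4 − 1 = 12.518%
The lowest effective annual rate is Cobalt Trust at 11.480%.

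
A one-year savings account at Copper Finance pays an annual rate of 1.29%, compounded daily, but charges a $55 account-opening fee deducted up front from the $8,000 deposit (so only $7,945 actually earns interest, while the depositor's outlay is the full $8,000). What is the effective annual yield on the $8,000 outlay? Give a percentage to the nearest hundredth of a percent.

Value after one year: 7,945 × (1 + 0.0129/365)^365 = 7,945 × 1.012983 = $8,048.15.
Effective yield on the $8,000 outlay: 8,048.15 / 8,000 − 1 = 0.006019 = 0.60%.

0.60%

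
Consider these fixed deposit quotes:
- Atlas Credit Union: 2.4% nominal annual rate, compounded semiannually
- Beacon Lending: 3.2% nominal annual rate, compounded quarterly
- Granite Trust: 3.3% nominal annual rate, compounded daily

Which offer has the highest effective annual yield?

Atlas Credit Union: (1 + 0.024/2)^2 − 1 = 2.414%
Beacon Lending: (1 + 0.032/4)^4 − 1 = 3.239%
Granite Trust: (1 + 0.033/365)^365 − 1 = 3.355%
The highest effective annual rate is Granite Trust at 3.355%.

Granite Trust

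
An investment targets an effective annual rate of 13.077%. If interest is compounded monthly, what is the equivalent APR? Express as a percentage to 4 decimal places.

(1 + r/12)^12 − 1 = 0.13077, so 1 + r/12 = 1.13077^(1/12).
r/12 = 0.010294, so r = 0.123530 = 12.3530%.

12.3530%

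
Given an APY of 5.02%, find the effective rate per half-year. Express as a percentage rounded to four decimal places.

The per-half-year rate i satisfies (1 + i)^2 = 1 + 0.0502.
i = 1.0502^(1/2) − 1 = 0.0247927 = 2.4793%.

2.4793%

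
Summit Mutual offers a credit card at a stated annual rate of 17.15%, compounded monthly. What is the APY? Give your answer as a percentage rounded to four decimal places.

EAR = (1 + 0.1715/12)^12 − 1.
= (1 + 0.014292)^12 − 1 = 1.185644 − 1 = 18.5644%.

18.5644%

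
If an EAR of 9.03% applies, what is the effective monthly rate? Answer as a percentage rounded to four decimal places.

0.7230%

The per-month rate i satisfies (1 + i)^12 = 1 + 0.0903.
i = 1.0903^(1/12) − 1 = 0.0072304 = 0.7230%.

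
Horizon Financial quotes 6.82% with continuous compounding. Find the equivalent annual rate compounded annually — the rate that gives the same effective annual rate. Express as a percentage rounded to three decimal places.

7.058%

EAR under continuous compounding: e^0.0682 − 1 = 0.070579.
Compounded annually, the equivalent nominal rate is the EAR itself: 7.058%.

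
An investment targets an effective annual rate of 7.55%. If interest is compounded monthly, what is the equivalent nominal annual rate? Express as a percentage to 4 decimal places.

7.3007%

(1 + r/12)^12 − 1 = 0.0755, so 1 + r/12 = 1.0755^(1/12).
r/12 = 0.006084, so r = 0.073007 = 7.3007%.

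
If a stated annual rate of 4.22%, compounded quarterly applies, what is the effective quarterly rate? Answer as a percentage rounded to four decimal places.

With a nominal annual rate compounded quarterly, the periodic rate is the nominal rate divided by 4.
i = 0.0422 / 4 = 0.0105500 = 1.0550%.

1.0550%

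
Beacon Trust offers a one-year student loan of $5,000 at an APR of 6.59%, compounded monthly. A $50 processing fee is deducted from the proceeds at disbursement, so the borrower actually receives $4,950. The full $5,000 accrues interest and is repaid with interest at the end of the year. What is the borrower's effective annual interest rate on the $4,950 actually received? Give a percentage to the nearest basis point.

7.87%

Amount owed after one year: 5,000 × (1 + 0.0659/12)^12 = 5,000 × 1.067927 = $5,339.64.
Effective rate on net proceeds: 5,339.64 / 4,950 − 1 = 0.078714 = 7.87%.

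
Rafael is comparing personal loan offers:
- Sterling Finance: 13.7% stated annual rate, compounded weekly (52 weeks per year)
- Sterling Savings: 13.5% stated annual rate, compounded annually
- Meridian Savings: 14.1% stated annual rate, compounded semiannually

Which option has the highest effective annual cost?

Sterling Finance

Sterling Finance: (1 + 0.137/52)^52 − 1 = 14.662%
Sterling Savings: compounded annually, EAR = 13.500%
Meridian Savings: (1 + 0.141/2)^2 − 1 = 14.597%
The highest effective annual rate is Sterling Finance at 14.662%.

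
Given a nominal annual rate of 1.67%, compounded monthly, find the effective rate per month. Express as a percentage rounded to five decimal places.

With a nominal annual rate compounded monthly, the periodic rate is the nominal rate divided by 12.
i = 0.0167 / 12 = 0.0013917 = 0.13917%.

0.13917%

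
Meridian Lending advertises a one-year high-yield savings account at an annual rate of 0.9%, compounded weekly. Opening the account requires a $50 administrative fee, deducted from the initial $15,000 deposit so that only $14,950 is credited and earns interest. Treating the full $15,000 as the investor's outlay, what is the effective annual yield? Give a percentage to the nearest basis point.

0.57%

Value after one year: 14,950 × (1 + 0.009/52)^52 = 14,950 × 1.009040 = $15,085.15.
Effective yield on the $15,000 outlay: 15,085.15 / 15,000 − 1 = 0.005676 = 0.57%.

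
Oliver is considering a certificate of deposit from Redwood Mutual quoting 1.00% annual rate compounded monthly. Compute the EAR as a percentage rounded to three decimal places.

1.005%

EAR = (1 + 0.0100/12)^12 − 1.
= 1.010046 − 1 = 1.005%.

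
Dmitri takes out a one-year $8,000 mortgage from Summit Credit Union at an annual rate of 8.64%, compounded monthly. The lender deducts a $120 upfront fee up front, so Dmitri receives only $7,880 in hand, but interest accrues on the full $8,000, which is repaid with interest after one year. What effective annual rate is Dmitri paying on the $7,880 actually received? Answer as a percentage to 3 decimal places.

10.650%

Amount owed after one year: 8,000 × (1 + 0.0864/12)^12 = 8,000 × 1.089905 = $8,719.24.
Effective rate on net proceeds: 8,719.24 / 7,880 − 1 = 0.106502 = 10.650%.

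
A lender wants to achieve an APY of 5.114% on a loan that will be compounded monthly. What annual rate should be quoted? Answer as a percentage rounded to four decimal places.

4.9979%

(1 + r/12)^12 − 1 = 0.05114, so 1 + r/12 = 1.05114^(1/12).
r/12 = 0.004165, so r = 0.049979 = 4.9979%.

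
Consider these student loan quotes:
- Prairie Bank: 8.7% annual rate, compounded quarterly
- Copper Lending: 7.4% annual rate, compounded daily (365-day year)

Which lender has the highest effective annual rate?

Prairie Bank: (1 + 0.087/4)^4 − 1 = 8.988%
Copper Lending: (1 + 0.074/365)^365 − 1 = 7.680%
The highest effective annual rate is Prairie Bank at 8.988%.

Prairie Bank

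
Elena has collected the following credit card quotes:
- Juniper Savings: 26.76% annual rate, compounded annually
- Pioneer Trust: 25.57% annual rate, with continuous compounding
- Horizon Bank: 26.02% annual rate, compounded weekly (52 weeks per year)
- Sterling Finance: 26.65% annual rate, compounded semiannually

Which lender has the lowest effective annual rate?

Juniper Savings: compounded annually, EAR = 26.760%
Pioneer Trust: e^0.2557 − 1 = 29.137%
Horizon Bank: (1 + 0.2602/52)^52 − 1 = 29.635%
Sterling Finance: (1 + 0.2665/2)^2 − 1 = 28.426%
The lowest effective annual rate is Juniper Savings at 26.760%.

Juniper Savings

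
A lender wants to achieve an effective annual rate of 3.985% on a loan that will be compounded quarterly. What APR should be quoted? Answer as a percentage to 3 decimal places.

(1 + r/4)^4 − 1 = 0.03985, so 1 + r/4 = 1.03985^(1/4).
r/4 = 0.009817, so r = 0.039268 = 3.927%.

3.927%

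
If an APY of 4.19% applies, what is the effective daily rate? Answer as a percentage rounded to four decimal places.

The per-day rate i satisfies (1 + i)^365 = 1 + 0.0419.
i = 1.0419^(1/365) − 1 = 0.0001125 = 0.0112%.

0.0112%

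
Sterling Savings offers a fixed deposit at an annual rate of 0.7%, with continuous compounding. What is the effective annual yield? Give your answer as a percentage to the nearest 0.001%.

0.702%

With continuous compounding, EAR = e^0.007 − 1.
e^0.007 = 1.007025, so EAR = 0.007025 = 0.702%.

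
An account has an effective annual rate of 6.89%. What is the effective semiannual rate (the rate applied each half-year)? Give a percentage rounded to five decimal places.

3.38762%

The per-half-year rate i satisfies (1 + i)^2 = 1 + 0.0689.
i = 1.0689^(1/2) − 1 = 0.0338762 = 3.38762%.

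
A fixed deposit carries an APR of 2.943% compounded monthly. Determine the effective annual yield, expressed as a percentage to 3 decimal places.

EAR = (1 + 0.02943/12)^12 − 1.
= 1.029830 − 1 = 2.983%.

2.983%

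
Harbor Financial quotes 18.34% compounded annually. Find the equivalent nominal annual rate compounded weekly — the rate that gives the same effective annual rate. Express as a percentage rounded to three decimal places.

Compounded annually, EAR = nominal = 0.183400.
Solve (1 + r/52)^52 = 1.183400: r/52 = 1.183400^(1/52) − 1 = 0.003244, so r = 0.168665 = 16.866%.

16.866%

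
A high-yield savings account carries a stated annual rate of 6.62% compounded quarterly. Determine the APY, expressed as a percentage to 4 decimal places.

6.7862%

EAR = (1 + 0.0662/4)^4 − 1.
= 1.067862 − 1 = 6.7862%.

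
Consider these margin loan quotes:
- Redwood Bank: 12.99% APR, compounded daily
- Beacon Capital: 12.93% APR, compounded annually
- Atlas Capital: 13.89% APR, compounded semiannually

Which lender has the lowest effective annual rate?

Beacon Capital

Redwood Bank: (1 + 0.1299/365)^365 − 1 = 13.869%
Beacon Capital: compounded annually, EAR = 12.930%
Atlas Capital: (1 + 0.1389/2)^2 − 1 = 14.372%
The lowest effective annual rate is Beacon Capital at 12.930%.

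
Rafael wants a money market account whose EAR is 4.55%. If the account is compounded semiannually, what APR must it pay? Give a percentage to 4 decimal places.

(1 + r/2)^2 − 1 = 0.0455, so 1 + r/2 = 1.0455^(1/2).
r/2 = 0.022497, so r = 0.044994 = 4.4994%.

4.4994%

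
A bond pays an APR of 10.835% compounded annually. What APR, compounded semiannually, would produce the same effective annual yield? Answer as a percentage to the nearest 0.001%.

10.556%

Compounded annually, EAR = nominal = 0.108350.
Solve (1 + r/2)^2 = 1.108350: r/2 = 1.108350^(1/2) − 1 = 0.052782, so r = 0.105564 = 10.556%.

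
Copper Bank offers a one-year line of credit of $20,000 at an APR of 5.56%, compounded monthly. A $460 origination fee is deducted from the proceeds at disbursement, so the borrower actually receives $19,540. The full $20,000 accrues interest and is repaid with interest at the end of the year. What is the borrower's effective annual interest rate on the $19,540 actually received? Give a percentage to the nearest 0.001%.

Amount owed after one year: 20,000 × (1 + 0.0556/12)^12 = 20,000 × 1.057039 = $21,140.78.
Effective rate on net proceeds: 21,140.78 / 19,540 − 1 = 0.081923 = 8.192%.

8.192%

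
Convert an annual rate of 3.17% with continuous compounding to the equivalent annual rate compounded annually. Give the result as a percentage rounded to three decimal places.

EAR under continuous compounding: e^0.0317 − 1 = 0.032208.
Compounded annually, the equivalent nominal rate is the EAR itself: 3.221%.

3.221%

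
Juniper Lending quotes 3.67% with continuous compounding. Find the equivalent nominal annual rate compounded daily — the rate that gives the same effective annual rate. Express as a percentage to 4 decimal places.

3.6702%

EAR under continuous compounding: e^0.0367 − 1 = 0.037382.
Solve (1 + r/365)^365 = 1.037382: r/365 = 1.037382^(1/365) − 1 = 0.000101, so r = 0.036702 = 3.6702%.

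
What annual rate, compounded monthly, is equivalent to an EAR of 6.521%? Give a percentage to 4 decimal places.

(1 + r/12)^12 − 1 = 0.06521, so 1 + r/12 = 1.06521^(1/12).
r/12 = 0.005278, so r = 0.063339 = 6.3339%.

6.3339%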